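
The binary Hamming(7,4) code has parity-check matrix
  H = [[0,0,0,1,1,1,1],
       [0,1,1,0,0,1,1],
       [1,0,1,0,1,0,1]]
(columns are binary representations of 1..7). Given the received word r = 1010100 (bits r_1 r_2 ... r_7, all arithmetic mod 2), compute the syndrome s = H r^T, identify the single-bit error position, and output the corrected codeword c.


s = (1, 1, 1)^T, error position = 7, corrected codeword c = 1010101

Compute s = H r^T mod 2 one row at a time:
  s_1 = 0 + 1 + 0 + 0 = 1 ≡ 1 (mod 2).
  s_2 = 0 + 1 + 0 + 0 = 1 ≡ 1 (mod 2).
  s_3 = 1 + 1 + 1 + 0 = 3 ≡ 1 (mod 2).
s = (1, 1, 1)^T — this equals column 7 of H (binary 111), so error is at position 7.
Correct: flip bit 7 of r = 1010100 to get c = 1010101.


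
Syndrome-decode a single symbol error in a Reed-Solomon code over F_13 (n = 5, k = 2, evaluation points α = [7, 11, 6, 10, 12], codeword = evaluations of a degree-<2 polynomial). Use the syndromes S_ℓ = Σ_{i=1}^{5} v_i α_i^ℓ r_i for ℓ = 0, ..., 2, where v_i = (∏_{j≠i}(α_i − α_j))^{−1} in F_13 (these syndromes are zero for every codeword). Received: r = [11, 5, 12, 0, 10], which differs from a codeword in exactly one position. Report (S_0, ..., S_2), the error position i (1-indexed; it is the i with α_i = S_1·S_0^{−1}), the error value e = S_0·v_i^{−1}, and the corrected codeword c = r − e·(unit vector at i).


S = (2, 12, 7), error at position 3, error magnitude e = 6, c = [11, 5, 6, 0, 10].

Step 1: column multipliers v_i = (∏_{j≠i}(α_i − α_j))^{−1} mod 13.
  i = 1 (α = 7): (7−11)(7−6)(7−10)(7−12) = (−4)·1·(−3)·(−5) = −60 ≡ 5, so v_1 = 5^{−1} = 8 (mod 13).
  i = 2 (α = 11): (11−7)(11−6)(11−10)(11−12) = 4·5·1·(−1) = −20 ≡ 6, so v_2 = 6^{−1} = 11 (mod 13).
  i = 3 (α = 6): (6−7)(6−11)(6−10)(6−12) = (−1)·(−5)·(−4)·(−6) = 120 ≡ 3, so v_3 = 3^{−1} = 9 (mod 13).
  i = 4 (α = 10): (10−7)(10−11)(10−6)(10−12) = 3·(−1)·4·(−2) = 24 ≡ 11, so v_4 = 11^{−1} = 6 (mod 13).
  i = 5 (α = 12): (12−7)(12−11)(12−6)(12−10) = 5·1·6·2 = 60 ≡ 8, so v_5 = 8^{−1} = 5 (mod 13).
  v = [8, 11, 9, 6, 5].
Step 2: syndromes of r = [11, 5, 12, 0, 10] (all sums mod 13).
  S_0 = Σ v_i r_i = 8·11 + 11·5 + 9·12 + 6·0 + 5·10 = 301 ≡ 2.
  S_1 = Σ v_i α_i r_i = 8·7·11 + 11·11·5 + 9·6·12 + 6·10·0 + 5·12·10 = 2469 ≡ 12.
  α_i^2 mod 13 = [10, 4, 10, 9, 1].
  S_2 = Σ v_i α_i^2 r_i = 8·10·11 + 11·4·5 + 9·10·12 + 6·9·0 + 5·1·10 = 2230 ≡ 7.
  S = (2, 12, 7) ≠ 0, so r is not a codeword (an error is present).
Step 3: locate the error. For a single error e at position i, S_ℓ = v_i·e·α_i^ℓ, so α_err = S_1/S_0.
  S_0^{−1} = 2^{−1} = 7 (mod 13), so α_err = 12·7 = 84 ≡ 6 = α_3. Error position i = 3.
  Consistency check: S_2/S_1 = 7·12 = 84 ≡ 6 = α_err ✓ (single-error assumption holds).
Step 4: error magnitude e = S_0/v_3 = S_0·∏_{j≠3}(α_3 − α_j) = 2·3 = 6 ≡ 6 (mod 13).
Step 5: correct position 3: c_3 = r_3 − e = 12 − 6 ≡ 6 (mod 13). Hence c = [11, 5, 6, 0, 10].
  Check: interpolating c through the α_i gives m(x) = 2 + 5·x (degree < 2) with m(α_i) = c_i for every i, so c is indeed a codeword.


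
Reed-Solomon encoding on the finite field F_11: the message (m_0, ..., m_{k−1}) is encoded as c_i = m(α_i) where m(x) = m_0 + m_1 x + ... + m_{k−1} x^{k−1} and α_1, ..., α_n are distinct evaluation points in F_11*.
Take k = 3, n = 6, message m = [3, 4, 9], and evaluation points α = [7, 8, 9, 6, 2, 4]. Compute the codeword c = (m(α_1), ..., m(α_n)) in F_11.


c = [10, 6, 9, 10, 3, 9]

Message polynomial: m(x) = 3 + 4·x + 9·x^2 (mod 11).
For each evaluation point α_i, compute m(α_i) mod 11:
  α_1 = 7: Horner steps 9 → 1 → 10, so m(7) = 10.
  α_2 = 8: Horner steps 9 → 10 → 6, so m(8) = 6.
  α_3 = 9: Horner steps 9 → 8 → 9, so m(9) = 9.
  α_4 = 6: Horner steps 9 → 3 → 10, so m(6) = 10.
  α_5 = 2: Horner steps 9 → 0 → 3, so m(2) = 3.
  α_6 = 4: Horner steps 9 → 7 → 9, so m(4) = 9.
Codeword c = [10, 6, 9, 10, 3, 9] ∈ F_11^6.


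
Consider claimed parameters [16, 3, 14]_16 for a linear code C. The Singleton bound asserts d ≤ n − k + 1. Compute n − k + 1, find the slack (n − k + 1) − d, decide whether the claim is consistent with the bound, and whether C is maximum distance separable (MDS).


Singleton RHS = n − k + 1 = 14, slack = 0, bound satisfied, MDS.

Singleton bound: d ≤ n − k + 1.
Here n = 16, k = 3, so n − k + 1 = 14.
Given d = 14, check d ≤ 14: YES.
Slack = (n − k + 1) − d = 0.
The code is MDS (slack = 0).
Description: the claimed parameters are [16, 3, 14]_16; such a code would be MDS (meets Singleton bound).


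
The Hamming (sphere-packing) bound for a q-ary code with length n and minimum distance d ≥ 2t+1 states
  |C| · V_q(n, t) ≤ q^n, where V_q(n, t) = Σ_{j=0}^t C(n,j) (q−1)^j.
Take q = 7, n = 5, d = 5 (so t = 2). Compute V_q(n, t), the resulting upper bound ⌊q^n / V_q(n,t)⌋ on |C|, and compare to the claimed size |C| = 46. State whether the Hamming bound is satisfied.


V_q(n, t) = 391, q^n = 16807, Hamming bound = 42, |C| = 46 > bound (violated).

Step 1: Compute V_q(n, t) = Σ_{j=0}^2 C(n, j) (q−1)^j.
  j = 0: C(5,0)·(6)^0 = 1·1 = 1.
  j = 1: C(5,1)·(6)^1 = 5·6 = 30.
  j = 2: C(5,2)·(6)^2 = 10·36 = 360.
  V_q(n, t) = 1 + 30 + 360 = 391.
Step 2: q^n = 7^5 = 16807.
Step 3: Hamming bound ⌊q^n / V_q(n,t)⌋ = ⌊16807/391⌋ = 42.
Step 4: Compare |C| = 46 to 42: violated.
The claimed |C| lies above the Hamming bound, so no 7-ary code of length 5 with d ≥ 5 can have 46 codewords.


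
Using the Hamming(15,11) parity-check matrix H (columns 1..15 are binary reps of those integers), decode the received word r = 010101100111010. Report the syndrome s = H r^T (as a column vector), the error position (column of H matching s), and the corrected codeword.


s = (0, 1, 0, 0)^T, error position = 4, corrected codeword c = 010001100111010

Compute s = H r^T mod 2 one row at a time:
  s_1 = 0 + 0 + 1 + 1 + 1 + 0 + 1 + 0 = 4 ≡ 0 (mod 2).
  s_2 = 1 + 0 + 1 + 1 + 1 + 0 + 1 + 0 = 5 ≡ 1 (mod 2).
  s_3 = 1 + 0 + 1 + 1 + 1 + 1 + 1 + 0 = 6 ≡ 0 (mod 2).
  s_4 = 0 + 0 + 0 + 1 + 0 + 1 + 0 + 0 = 2 ≡ 0 (mod 2).
s = (0, 1, 0, 0)^T — this equals column 4 of H (binary 0100), so error is at position 4.
Correct: flip bit 4 of r = 010101100111010 to get c = 010001100111010.


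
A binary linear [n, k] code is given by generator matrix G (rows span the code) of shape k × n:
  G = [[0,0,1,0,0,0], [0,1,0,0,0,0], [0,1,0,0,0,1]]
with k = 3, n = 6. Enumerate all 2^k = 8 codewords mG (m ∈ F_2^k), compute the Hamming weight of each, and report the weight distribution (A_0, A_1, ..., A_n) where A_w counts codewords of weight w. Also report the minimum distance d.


Weight distribution: A_0 = 1, A_1 = 3, A_2 = 3, A_3 = 1. Minimum distance d = 1.

Enumerate all 2^3 = 8 messages m ∈ F_2^3.
For each, compute codeword c = mG in F_2^6, then tally its weight.
  m = 000 → c = 000000, weight = 0.
  m = 100 → c = 001000, weight = 1.
  m = 010 → c = 010000, weight = 1.
  m = 110 → c = 011000, weight = 2.
  m = 001 → c = 010001, weight = 2.
  m = 101 → c = 011001, weight = 3.
  m = 011 → c = 000001, weight = 1.
  m = 111 → c = 001001, weight = 2.
Tally weights:
  weight 0: 1 codewords.
  weight 1: 3 codewords.
  weight 2: 3 codewords.
  weight 3: 1 codewords.
Minimum distance d = smallest w > 0 with A_w > 0 = 1.
Sanity: Σ A_w = 8 = 2^3 = 8 ✓.


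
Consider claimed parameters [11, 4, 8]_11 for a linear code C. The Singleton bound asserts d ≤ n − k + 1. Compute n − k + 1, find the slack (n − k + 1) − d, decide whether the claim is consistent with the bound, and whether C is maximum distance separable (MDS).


Singleton RHS = n − k + 1 = 8, slack = 0, bound satisfied, MDS.

Singleton bound: d ≤ n − k + 1.
Here n = 11, k = 4, so n − k + 1 = 8.
Given d = 8, check d ≤ 8: YES.
Slack = (n − k + 1) − d = 0.
The code is MDS (slack = 0).
Description: the claimed parameters are [11, 4, 8]_11; such a code would be MDS (meets Singleton bound).


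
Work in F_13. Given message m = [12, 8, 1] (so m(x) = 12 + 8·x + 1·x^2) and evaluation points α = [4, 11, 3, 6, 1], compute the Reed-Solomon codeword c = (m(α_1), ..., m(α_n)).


c = [8, 0, 6, 5, 8]

Message polynomial: m(x) = 12 + 8·x + 1·x^2 (mod 13).
For each evaluation point α_i, compute m(α_i) mod 13:
  α_1 = 4: Horner steps 1 → 12 → 8, so m(4) = 8.
  α_2 = 11: Horner steps 1 → 6 → 0, so m(11) = 0.
  α_3 = 3: Horner steps 1 → 11 → 6, so m(3) = 6.
  α_4 = 6: Horner steps 1 → 1 → 5, so m(6) = 5.
  α_5 = 1: Horner steps 1 → 9 → 8, so m(1) = 8.
Codeword c = [8, 0, 6, 5, 8] ∈ F_13^5.


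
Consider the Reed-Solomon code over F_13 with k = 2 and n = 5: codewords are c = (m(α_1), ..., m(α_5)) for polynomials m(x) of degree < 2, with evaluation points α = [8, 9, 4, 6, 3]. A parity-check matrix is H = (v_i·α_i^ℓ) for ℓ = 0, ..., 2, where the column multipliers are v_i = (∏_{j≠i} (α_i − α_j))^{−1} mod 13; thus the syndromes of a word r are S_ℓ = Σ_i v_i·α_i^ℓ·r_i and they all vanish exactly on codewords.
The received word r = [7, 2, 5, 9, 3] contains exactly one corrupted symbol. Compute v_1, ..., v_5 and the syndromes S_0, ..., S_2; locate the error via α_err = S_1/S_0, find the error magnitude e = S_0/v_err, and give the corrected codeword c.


S = (6, 9, 7), error at position 1, error magnitude e = 7, c = [0, 2, 5, 9, 3].

Step 1: column multipliers v_i = (∏_{j≠i}(α_i − α_j))^{−1} mod 13.
  i = 1 (α = 8): (8−9)(8−4)(8−6)(8−3) = (−1)·4·2·5 = −40 ≡ 12, so v_1 = 12^{−1} = 12 (mod 13).
  i = 2 (α = 9): (9−8)(9−4)(9−6)(9−3) = 1·5·3·6 = 90 ≡ 12, so v_2 = 12^{−1} = 12 (mod 13).
  i = 3 (α = 4): (4−8)(4−9)(4−6)(4−3) = (−4)·(−5)·(−2)·1 = −40 ≡ 12, so v_3 = 12^{−1} = 12 (mod 13).
  i = 4 (α = 6): (6−8)(6−9)(6−4)(6−3) = (−2)·(−3)·2·3 = 36 ≡ 10, so v_4 = 10^{−1} = 4 (mod 13).
  i = 5 (α = 3): (3−8)(3−9)(3−4)(3−6) = (−5)·(−6)·(−1)·(−3) = 90 ≡ 12, so v_5 = 12^{−1} = 12 (mod 13).
  v = [12, 12, 12, 4, 12].
Step 2: syndromes of r = [7, 2, 5, 9, 3] (all sums mod 13).
  S_0 = Σ v_i r_i = 12·7 + 12·2 + 12·5 + 4·9 + 12·3 = 240 ≡ 6.
  S_1 = Σ v_i α_i r_i = 12·8·7 + 12·9·2 + 12·4·5 + 4·6·9 + 12·3·3 = 1452 ≡ 9.
  α_i^2 mod 13 = [12, 3, 3, 10, 9].
  S_2 = Σ v_i α_i^2 r_i = 12·12·7 + 12·3·2 + 12·3·5 + 4·10·9 + 12·9·3 = 1944 ≡ 7.
  S = (6, 9, 7) ≠ 0, so r is not a codeword (an error is present).
Step 3: locate the error. For a single error e at position i, S_ℓ = v_i·e·α_i^ℓ, so α_err = S_1/S_0.
  S_0^{−1} = 6^{−1} = 11 (mod 13), so α_err = 9·11 = 99 ≡ 8 = α_1. Error position i = 1.
  Consistency check: S_2/S_1 = 7·3 = 21 ≡ 8 = α_err ✓ (single-error assumption holds).
Step 4: error magnitude e = S_0/v_1 = S_0·∏_{j≠1}(α_1 − α_j) = 6·12 = 72 ≡ 7 (mod 13).
Step 5: correct position 1: c_1 = r_1 − e = 7 − 7 ≡ 0 (mod 13). Hence c = [0, 2, 5, 9, 3].
  Check: interpolating c through the α_i gives m(x) = 10 + 2·x (degree < 2) with m(α_i) = c_i for every i, so c is indeed a codeword.


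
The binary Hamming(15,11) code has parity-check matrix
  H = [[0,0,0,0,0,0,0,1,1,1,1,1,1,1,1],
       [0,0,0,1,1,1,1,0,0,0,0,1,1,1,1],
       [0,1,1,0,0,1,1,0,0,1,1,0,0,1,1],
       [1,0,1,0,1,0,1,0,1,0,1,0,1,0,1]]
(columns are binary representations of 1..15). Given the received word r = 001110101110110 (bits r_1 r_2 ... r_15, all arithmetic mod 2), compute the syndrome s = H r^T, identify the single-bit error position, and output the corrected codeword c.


s = (1, 1, 1, 0)^T, error position = 14, corrected codeword c = 001110101110100

Compute s = H r^T mod 2 one row at a time:
  s_1 = 0 + 1 + 1 + 1 + 0 + 1 + 1 + 0 = 5 ≡ 1 (mod 2).
  s_2 = 1 + 1 + 0 + 1 + 0 + 1 + 1 + 0 = 5 ≡ 1 (mod 2).
  s_3 = 0 + 1 + 0 + 1 + 1 + 1 + 1 + 0 = 5 ≡ 1 (mod 2).
  s_4 = 0 + 1 + 1 + 1 + 1 + 1 + 1 + 0 = 6 ≡ 0 (mod 2).
s = (1, 1, 1, 0)^T — this equals column 14 of H (binary 1110), so error is at position 14.
Correct: flip bit 14 of r = 001110101110110 to get c = 001110101110100.


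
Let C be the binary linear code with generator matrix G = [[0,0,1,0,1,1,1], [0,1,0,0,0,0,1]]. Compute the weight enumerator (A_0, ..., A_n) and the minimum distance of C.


Weight distribution: A_0 = 1, A_2 = 1, A_4 = 2. Minimum distance d = 2.

Enumerate all 2^2 = 4 messages m ∈ F_2^2.
For each, compute codeword c = mG in F_2^7, then tally its weight.
  m = 00 → c = 0000000, weight = 0.
  m = 10 → c = 0010111, weight = 4.
  m = 01 → c = 0100001, weight = 2.
  m = 11 → c = 0110110, weight = 4.
Tally weights:
  weight 0: 1 codewords.
  weight 2: 1 codewords.
  weight 4: 2 codewords.
Minimum distance d = smallest w > 0 with A_w > 0 = 2.
Sanity: Σ A_w = 4 = 2^2 = 4 ✓.


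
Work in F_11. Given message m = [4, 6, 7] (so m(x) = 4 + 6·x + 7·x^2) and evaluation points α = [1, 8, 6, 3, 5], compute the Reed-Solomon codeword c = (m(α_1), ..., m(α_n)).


c = [6, 5, 6, 8, 0]

Message polynomial: m(x) = 4 + 6·x + 7·x^2 (mod 11).
For each evaluation point α_i, compute m(α_i) mod 11:
  α_1 = 1: Horner steps 7 → 2 → 6, so m(1) = 6.
  α_2 = 8: Horner steps 7 → 7 → 5, so m(8) = 5.
  α_3 = 6: Horner steps 7 → 4 → 6, so m(6) = 6.
  α_4 = 3: Horner steps 7 → 5 → 8, so m(3) = 8.
  α_5 = 5: Horner steps 7 → 8 → 0, so m(5) = 0.
Codeword c = [6, 5, 6, 8, 0] ∈ F_11^5.


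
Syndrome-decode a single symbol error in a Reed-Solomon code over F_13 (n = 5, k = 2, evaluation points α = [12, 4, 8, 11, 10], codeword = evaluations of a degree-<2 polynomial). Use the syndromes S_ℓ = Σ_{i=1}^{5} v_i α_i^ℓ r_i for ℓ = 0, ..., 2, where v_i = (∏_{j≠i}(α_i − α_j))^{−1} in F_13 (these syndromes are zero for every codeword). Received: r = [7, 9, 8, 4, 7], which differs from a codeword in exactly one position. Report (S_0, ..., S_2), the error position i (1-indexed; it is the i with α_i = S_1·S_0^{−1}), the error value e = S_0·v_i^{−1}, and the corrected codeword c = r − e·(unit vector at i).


S = (10, 9, 12), error at position 5, error magnitude e = 6, c = [7, 9, 8, 4, 1].

Step 1: column multipliers v_i = (∏_{j≠i}(α_i − α_j))^{−1} mod 13.
  i = 1 (α = 12): (12−4)(12−8)(12−11)(12−10) = 8·4·1·2 = 64 ≡ 12, so v_1 = 12^{−1} = 12 (mod 13).
  i = 2 (α = 4): (4−12)(4−8)(4−11)(4−10) = (−8)·(−4)·(−7)·(−6) = 1344 ≡ 5, so v_2 = 5^{−1} = 8 (mod 13).
  i = 3 (α = 8): (8−12)(8−4)(8−11)(8−10) = (−4)·4·(−3)·(−2) = −96 ≡ 8, so v_3 = 8^{−1} = 5 (mod 13).
  i = 4 (α = 11): (11−12)(11−4)(11−8)(11−10) = (−1)·7·3·1 = −21 ≡ 5, so v_4 = 5^{−1} = 8 (mod 13).
  i = 5 (α = 10): (10−12)(10−4)(10−8)(10−11) = (−2)·6·2·(−1) = 24 ≡ 11, so v_5 = 11^{−1} = 6 (mod 13).
  v = [12, 8, 5, 8, 6].
Step 2: syndromes of r = [7, 9, 8, 4, 7] (all sums mod 13).
  S_0 = Σ v_i r_i = 12·7 + 8·9 + 5·8 + 8·4 + 6·7 = 270 ≡ 10.
  S_1 = Σ v_i α_i r_i = 12·12·7 + 8·4·9 + 5·8·8 + 8·11·4 + 6·10·7 = 2388 ≡ 9.
  α_i^2 mod 13 = [1, 3, 12, 4, 9].
  S_2 = Σ v_i α_i^2 r_i = 12·1·7 + 8·3·9 + 5·12·8 + 8·4·4 + 6·9·7 = 1286 ≡ 12.
  S = (10, 9, 12) ≠ 0, so r is not a codeword (an error is present).
Step 3: locate the error. For a single error e at position i, S_ℓ = v_i·e·α_i^ℓ, so α_err = S_1/S_0.
  S_0^{−1} = 10^{−1} = 4 (mod 13), so α_err = 9·4 = 36 ≡ 10 = α_5. Error position i = 5.
  Consistency check: S_2/S_1 = 12·3 = 36 ≡ 10 = α_err ✓ (single-error assumption holds).
Step 4: error magnitude e = S_0/v_5 = S_0·∏_{j≠5}(α_5 − α_j) = 10·11 = 110 ≡ 6 (mod 13).
Step 5: correct position 5: c_5 = r_5 − e = 7 − 6 ≡ 1 (mod 13). Hence c = [7, 9, 8, 4, 1].
  Check: interpolating c through the α_i gives m(x) = 10 + 3·x (degree < 2) with m(α_i) = c_i for every i, so c is indeed a codeword.


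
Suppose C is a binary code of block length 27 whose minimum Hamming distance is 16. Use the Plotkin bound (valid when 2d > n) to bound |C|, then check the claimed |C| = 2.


Plotkin bound M ≤ 6; given |C| = 2 ≤ bound (satisfied).

Check applicability: 2d = 32, n = 27.
2d − n = 5 > 0, so Plotkin applies.
Compute d/(2d−n) = 16/5 ≈ 3.2000.
⌊d/(2d−n)⌋ = 3.
Plotkin bound: M ≤ 2·3 = 6.
Given |C| = 2, check: satisfied.
This |C| is below the Plotkin bound.


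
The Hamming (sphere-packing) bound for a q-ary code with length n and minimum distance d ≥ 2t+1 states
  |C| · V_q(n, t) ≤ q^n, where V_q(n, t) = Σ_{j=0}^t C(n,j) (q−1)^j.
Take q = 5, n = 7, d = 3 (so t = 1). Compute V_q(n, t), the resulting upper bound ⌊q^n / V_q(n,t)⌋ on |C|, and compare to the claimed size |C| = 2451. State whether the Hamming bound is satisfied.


V_q(n, t) = 29, q^n = 78125, Hamming bound = 2693, |C| = 2451 ≤ bound (satisfied).

Step 1: Compute V_q(n, t) = Σ_{j=0}^1 C(n, j) (q−1)^j.
  j = 0: C(7,0)·(4)^0 = 1·1 = 1.
  j = 1: C(7,1)·(4)^1 = 7·4 = 28.
  V_q(n, t) = 1 + 28 = 29.
Step 2: q^n = 5^7 = 78125.
Step 3: Hamming bound ⌊q^n / V_q(n,t)⌋ = ⌊78125/29⌋ = 2693.
Step 4: Compare |C| = 2451 to 2693: satisfied.
The claimed |C| lies below the Hamming bound.


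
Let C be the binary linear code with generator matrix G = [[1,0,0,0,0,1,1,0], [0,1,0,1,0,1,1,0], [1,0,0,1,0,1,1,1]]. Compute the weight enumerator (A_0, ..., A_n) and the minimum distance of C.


Weight distribution: A_0 = 1, A_2 = 1, A_3 = 3, A_4 = 2, A_5 = 1. Minimum distance d = 2.

Enumerate all 2^3 = 8 messages m ∈ F_2^3.
For each, compute codeword c = mG in F_2^8, then tally its weight.
  m = 000 → c = 00000000, weight = 0.
  m = 100 → c = 10000110, weight = 3.
  m = 010 → c = 01010110, weight = 4.
  m = 110 → c = 11010000, weight = 3.
  m = 001 → c = 10010111, weight = 5.
  m = 101 → c = 00010001, weight = 2.
  m = 011 → c = 11000001, weight = 3.
  m = 111 → c = 01000111, weight = 4.
Tally weights:
  weight 0: 1 codewords.
  weight 2: 1 codewords.
  weight 3: 3 codewords.
  weight 4: 2 codewords.
  weight 5: 1 codewords.
Minimum distance d = smallest w > 0 with A_w > 0 = 2.
Sanity: Σ A_w = 8 = 2^3 = 8 ✓.


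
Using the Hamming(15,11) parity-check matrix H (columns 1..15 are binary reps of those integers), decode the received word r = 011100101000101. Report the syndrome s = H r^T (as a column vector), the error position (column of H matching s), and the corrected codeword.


s = (1, 0, 0, 1)^T, error position = 9, corrected codeword c = 011100100000101

Compute s = H r^T mod 2 one row at a time:
  s_1 = 0 + 1 + 0 + 0 + 0 + 1 + 0 + 1 = 3 ≡ 1 (mod 2).
  s_2 = 1 + 0 + 0 + 1 + 0 + 1 + 0 + 1 = 4 ≡ 0 (mod 2).
  s_3 = 1 + 1 + 0 + 1 + 0 + 0 + 0 + 1 = 4 ≡ 0 (mod 2).
  s_4 = 0 + 1 + 0 + 1 + 1 + 0 + 1 + 1 = 5 ≡ 1 (mod 2).
s = (1, 0, 0, 1)^T — this equals column 9 of H (binary 1001), so error is at position 9.
Correct: flip bit 9 of r = 011100101000101 to get c = 011100100000101.


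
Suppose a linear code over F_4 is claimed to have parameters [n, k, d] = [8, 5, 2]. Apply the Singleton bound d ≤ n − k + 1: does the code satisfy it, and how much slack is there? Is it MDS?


Singleton RHS = n − k + 1 = 4, slack = 2, bound satisfied, not MDS.

Singleton bound: d ≤ n − k + 1.
Here n = 8, k = 5, so n − k + 1 = 4.
Given d = 2, check d ≤ 4: YES.
Slack = (n − k + 1) − d = 2.
The code is NOT MDS (slack = 2 > 0).
Description: the claimed parameters are [8, 5, 2]_4; such a code would be non-MDS.


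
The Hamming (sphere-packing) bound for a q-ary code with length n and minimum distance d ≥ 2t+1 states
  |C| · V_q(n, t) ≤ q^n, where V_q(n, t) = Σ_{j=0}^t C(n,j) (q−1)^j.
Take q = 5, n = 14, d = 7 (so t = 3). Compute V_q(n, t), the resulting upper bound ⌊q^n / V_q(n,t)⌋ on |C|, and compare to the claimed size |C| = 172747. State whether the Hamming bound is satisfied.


V_q(n, t) = 24809, q^n = 6103515625, Hamming bound = 246020, |C| = 172747 ≤ bound (satisfied).

Step 1: Compute V_q(n, t) = Σ_{j=0}^3 C(n, j) (q−1)^j.
  j = 0: C(14,0)·(4)^0 = 1·1 = 1.
  j = 1: C(14,1)·(4)^1 = 14·4 = 56.
  j = 2: C(14,2)·(4)^2 = 91·16 = 1456.
  j = 3: C(14,3)·(4)^3 = 364·64 = 23296.
  V_q(n, t) = 1 + 56 + 1456 + 23296 = 24809.
Step 2: q^n = 5^14 = 6103515625.
Step 3: Hamming bound ⌊q^n / V_q(n,t)⌋ = ⌊6103515625/24809⌋ = 246020.
Step 4: Compare |C| = 172747 to 246020: satisfied.
The claimed |C| lies below the Hamming bound.


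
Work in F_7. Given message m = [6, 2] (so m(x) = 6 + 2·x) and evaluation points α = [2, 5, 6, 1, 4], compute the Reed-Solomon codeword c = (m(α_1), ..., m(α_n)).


c = [3, 2, 4, 1, 0]

Message polynomial: m(x) = 6 + 2·x (mod 7).
For each evaluation point α_i, compute m(α_i) mod 7:
  α_1 = 2: Horner steps 2 → 3, so m(2) = 3.
  α_2 = 5: Horner steps 2 → 2, so m(5) = 2.
  α_3 = 6: Horner steps 2 → 4, so m(6) = 4.
  α_4 = 1: Horner steps 2 → 1, so m(1) = 1.
  α_5 = 4: Horner steps 2 → 0, so m(4) = 0.
Codeword c = [3, 2, 4, 1, 0] ∈ F_7^5.


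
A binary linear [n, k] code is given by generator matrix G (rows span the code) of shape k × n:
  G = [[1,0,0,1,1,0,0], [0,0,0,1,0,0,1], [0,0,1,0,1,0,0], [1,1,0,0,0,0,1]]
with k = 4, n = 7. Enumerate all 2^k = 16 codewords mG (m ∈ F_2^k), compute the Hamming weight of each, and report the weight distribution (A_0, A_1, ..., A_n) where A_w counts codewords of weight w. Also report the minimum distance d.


Weight distribution: A_0 = 1, A_2 = 4, A_3 = 6, A_4 = 3, A_5 = 2. Minimum distance d = 2.

Enumerate all 2^4 = 16 messages m ∈ F_2^4.
For each, compute codeword c = mG in F_2^7, then tally its weight.
  m = 0000 → c = 0000000, weight = 0.
  m = 1000 → c = 1001100, weight = 3.
  m = 0100 → c = 0001001, weight = 2.
  m = 1100 → c = 1000101, weight = 3.
  m = 0010 → c = 0010100, weight = 2.
  m = 1010 → c = 1011000, weight = 3.
  m = 0110 → c = 0011101, weight = 4.
  m = 1110 → c = 1010001, weight = 3.
  m = 0001 → c = 1100001, weight = 3.
  m = 1001 → c = 0101101, weight = 4.
  m = 0101 → c = 1101000, weight = 3.
  m = 1101 → c = 0100100, weight = 2.
  m = 0011 → c = 1110101, weight = 5.
  m = 1011 → c = 0111001, weight = 4.
  m = 0111 → c = 1111100, weight = 5.
  m = 1111 → c = 0110000, weight = 2.
Tally weights:
  weight 0: 1 codewords.
  weight 2: 4 codewords.
  weight 3: 6 codewords.
  weight 4: 3 codewords.
  weight 5: 2 codewords.
Minimum distance d = smallest w > 0 with A_w > 0 = 2.
Sanity: Σ A_w = 16 = 2^4 = 16 ✓.


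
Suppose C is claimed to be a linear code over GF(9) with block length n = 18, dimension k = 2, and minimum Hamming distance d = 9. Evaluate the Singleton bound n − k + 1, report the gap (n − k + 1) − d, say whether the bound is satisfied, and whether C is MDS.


Singleton RHS = n − k + 1 = 17, slack = 8, bound satisfied, not MDS.

Singleton bound: d ≤ n − k + 1.
Here n = 18, k = 2, so n − k + 1 = 17.
Given d = 9, check d ≤ 17: YES.
Slack = (n − k + 1) − d = 8.
The code is NOT MDS (slack = 8 > 0).
Description: the claimed parameters are [18, 2, 9]_9; such a code would be non-MDS.


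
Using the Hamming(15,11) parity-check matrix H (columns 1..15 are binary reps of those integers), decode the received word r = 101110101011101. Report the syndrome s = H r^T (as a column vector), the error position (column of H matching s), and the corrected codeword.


s = (1, 0, 0, 0)^T, error position = 8, corrected codeword c = 101110111011101

Compute s = H r^T mod 2 one row at a time:
  s_1 = 0 + 1 + 0 + 1 + 1 + 1 + 0 + 1 = 5 ≡ 1 (mod 2).
  s_2 = 1 + 1 + 0 + 1 + 1 + 1 + 0 + 1 = 6 ≡ 0 (mod 2).
  s_3 = 0 + 1 + 0 + 1 + 0 + 1 + 0 + 1 = 4 ≡ 0 (mod 2).
  s_4 = 1 + 1 + 1 + 1 + 1 + 1 + 1 + 1 = 8 ≡ 0 (mod 2).
s = (1, 0, 0, 0)^T — this equals column 8 of H (binary 1000), so error is at position 8.
Correct: flip bit 8 of r = 101110101011101 to get c = 101110111011101.


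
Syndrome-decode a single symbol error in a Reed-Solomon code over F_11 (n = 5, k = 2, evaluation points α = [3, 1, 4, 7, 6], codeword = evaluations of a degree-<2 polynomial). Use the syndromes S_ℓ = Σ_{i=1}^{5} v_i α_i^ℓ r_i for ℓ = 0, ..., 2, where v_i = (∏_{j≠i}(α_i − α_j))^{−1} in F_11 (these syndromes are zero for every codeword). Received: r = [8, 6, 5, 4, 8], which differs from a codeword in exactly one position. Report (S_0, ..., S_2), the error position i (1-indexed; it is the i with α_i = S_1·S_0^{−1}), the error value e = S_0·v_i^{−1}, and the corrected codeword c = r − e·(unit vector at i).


S = (6, 7, 10), error at position 1, error magnitude e = 10, c = [9, 6, 5, 4, 8].

Step 1: column multipliers v_i = (∏_{j≠i}(α_i − α_j))^{−1} mod 11.
  i = 1 (α = 3): (3−1)(3−4)(3−7)(3−6) = 2·(−1)·(−4)·(−3) = −24 ≡ 9, so v_1 = 9^{−1} = 5 (mod 11).
  i = 2 (α = 1): (1−3)(1−4)(1−7)(1−6) = (−2)·(−3)·(−6)·(−5) = 180 ≡ 4, so v_2 = 4^{−1} = 3 (mod 11).
  i = 3 (α = 4): (4−3)(4−1)(4−7)(4−6) = 1·3·(−3)·(−2) = 18 ≡ 7, so v_3 = 7^{−1} = 8 (mod 11).
  i = 4 (α = 7): (7−3)(7−1)(7−4)(7−6) = 4·6·3·1 = 72 ≡ 6, so v_4 = 6^{−1} = 2 (mod 11).
  i = 5 (α = 6): (6−3)(6−1)(6−4)(6−7) = 3·5·2·(−1) = −30 ≡ 3, so v_5 = 3^{−1} = 4 (mod 11).
  v = [5, 3, 8, 2, 4].
Step 2: syndromes of r = [8, 6, 5, 4, 8] (all sums mod 11).
  S_0 = Σ v_i r_i = 5·8 + 3·6 + 8·5 + 2·4 + 4·8 = 138 ≡ 6.
  S_1 = Σ v_i α_i r_i = 5·3·8 + 3·1·6 + 8·4·5 + 2·7·4 + 4·6·8 = 546 ≡ 7.
  α_i^2 mod 11 = [9, 1, 5, 5, 3].
  S_2 = Σ v_i α_i^2 r_i = 5·9·8 + 3·1·6 + 8·5·5 + 2·5·4 + 4·3·8 = 714 ≡ 10.
  S = (6, 7, 10) ≠ 0, so r is not a codeword (an error is present).
Step 3: locate the error. For a single error e at position i, S_ℓ = v_i·e·α_i^ℓ, so α_err = S_1/S_0.
  S_0^{−1} = 6^{−1} = 2 (mod 11), so α_err = 7·2 = 14 ≡ 3 = α_1. Error position i = 1.
  Consistency check: S_2/S_1 = 10·8 = 80 ≡ 3 = α_err ✓ (single-error assumption holds).
Step 4: error magnitude e = S_0/v_1 = S_0·∏_{j≠1}(α_1 − α_j) = 6·9 = 54 ≡ 10 (mod 11).
Step 5: correct position 1: c_1 = r_1 − e = 8 − 10 ≡ 9 (mod 11). Hence c = [9, 6, 5, 4, 8].
  Check: interpolating c through the α_i gives m(x) = 10 + 7·x (degree < 2) with m(α_i) = c_i for every i, so c is indeed a codeword.


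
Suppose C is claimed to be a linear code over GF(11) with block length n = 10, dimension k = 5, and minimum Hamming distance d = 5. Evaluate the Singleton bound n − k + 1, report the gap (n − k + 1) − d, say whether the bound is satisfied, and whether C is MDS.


Singleton RHS = n − k + 1 = 6, slack = 1, bound satisfied, not MDS.

Singleton bound: d ≤ n − k + 1.
Here n = 10, k = 5, so n − k + 1 = 6.
Given d = 5, check d ≤ 6: YES.
Slack = (n − k + 1) − d = 1.
The code is NOT MDS (slack = 1 > 0).
Description: the claimed parameters are [10, 5, 5]_11; such a code would be non-MDS.


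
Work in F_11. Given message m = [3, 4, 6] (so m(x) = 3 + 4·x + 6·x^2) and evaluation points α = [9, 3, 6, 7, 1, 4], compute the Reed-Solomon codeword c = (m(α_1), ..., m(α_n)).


c = [8, 3, 1, 6, 2, 5]

Message polynomial: m(x) = 3 + 4·x + 6·x^2 (mod 11).
For each evaluation point α_i, compute m(α_i) mod 11:
  α_1 = 9: Horner steps 6 → 3 → 8, so m(9) = 8.
  α_2 = 3: Horner steps 6 → 0 → 3, so m(3) = 3.
  α_3 = 6: Horner steps 6 → 7 → 1, so m(6) = 1.
  α_4 = 7: Horner steps 6 → 2 → 6, so m(7) = 6.
  α_5 = 1: Horner steps 6 → 10 → 2, so m(1) = 2.
  α_6 = 4: Horner steps 6 → 6 → 5, so m(4) = 5.
Codeword c = [8, 3, 1, 6, 2, 5] ∈ F_11^6.


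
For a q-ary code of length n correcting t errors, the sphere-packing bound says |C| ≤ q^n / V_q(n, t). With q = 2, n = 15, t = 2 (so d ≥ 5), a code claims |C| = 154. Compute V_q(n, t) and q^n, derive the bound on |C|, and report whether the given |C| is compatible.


V_q(n, t) = 121, q^n = 32768, Hamming bound = 270, |C| = 154 ≤ bound (satisfied).

Step 1: Compute V_q(n, t) = Σ_{j=0}^2 C(n, j) (q−1)^j.
  j = 0: C(15,0)·(1)^0 = 1·1 = 1.
  j = 1: C(15,1)·(1)^1 = 15·1 = 15.
  j = 2: C(15,2)·(1)^2 = 105·1 = 105.
  V_q(n, t) = 1 + 15 + 105 = 121.
Step 2: q^n = 2^15 = 32768.
Step 3: Hamming bound ⌊q^n / V_q(n,t)⌋ = ⌊32768/121⌋ = 270.
Step 4: Compare |C| = 154 to 270: satisfied.
The claimed |C| lies below the Hamming bound.


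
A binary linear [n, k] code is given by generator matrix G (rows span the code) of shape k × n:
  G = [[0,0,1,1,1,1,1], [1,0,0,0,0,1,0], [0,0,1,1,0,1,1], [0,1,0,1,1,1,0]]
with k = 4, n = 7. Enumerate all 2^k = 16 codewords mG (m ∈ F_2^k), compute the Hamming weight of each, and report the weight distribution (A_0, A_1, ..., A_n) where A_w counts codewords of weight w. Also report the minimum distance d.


Weight distribution: A_0 = 1, A_1 = 1, A_2 = 1, A_3 = 4, A_4 = 5, A_5 = 3, A_6 = 1. Minimum distance d = 1.

Enumerate all 2^4 = 16 messages m ∈ F_2^4.
For each, compute codeword c = mG in F_2^7, then tally its weight.
  m = 0000 → c = 0000000, weight = 0.
  m = 1000 → c = 0011111, weight = 5.
  m = 0100 → c = 1000010, weight = 2.
  m = 1100 → c = 1011101, weight = 5.
  m = 0010 → c = 0011011, weight = 4.
  m = 1010 → c = 0000100, weight = 1.
  m = 0110 → c = 1011001, weight = 4.
  m = 1110 → c = 1000110, weight = 3.
  m = 0001 → c = 0101110, weight = 4.
  m = 1001 → c = 0110001, weight = 3.
  m = 0101 → c = 1101100, weight = 4.
  m = 1101 → c = 1110011, weight = 5.
  m = 0011 → c = 0110101, weight = 4.
  m = 1011 → c = 0101010, weight = 3.
  m = 0111 → c = 1110111, weight = 6.
  m = 1111 → c = 1101000, weight = 3.
Tally weights:
  weight 0: 1 codewords.
  weight 1: 1 codewords.
  weight 2: 1 codewords.
  weight 3: 4 codewords.
  weight 4: 5 codewords.
  weight 5: 3 codewords.
  weight 6: 1 codewords.
Minimum distance d = smallest w > 0 with A_w > 0 = 1.
Sanity: Σ A_w = 16 = 2^4 = 16 ✓.


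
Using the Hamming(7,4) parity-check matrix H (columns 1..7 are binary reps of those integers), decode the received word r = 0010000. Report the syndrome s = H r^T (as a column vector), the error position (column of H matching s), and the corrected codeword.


s = (0, 1, 1)^T, error position = 3, corrected codeword c = 0000000

Compute s = H r^T mod 2 one row at a time:
  s_1 = 0 + 0 + 0 + 0 = 0 ≡ 0 (mod 2).
  s_2 = 0 + 1 + 0 + 0 = 1 ≡ 1 (mod 2).
  s_3 = 0 + 1 + 0 + 0 = 1 ≡ 1 (mod 2).
s = (0, 1, 1)^T — this equals column 3 of H (binary 011), so error is at position 3.
Correct: flip bit 3 of r = 0010000 to get c = 0000000.


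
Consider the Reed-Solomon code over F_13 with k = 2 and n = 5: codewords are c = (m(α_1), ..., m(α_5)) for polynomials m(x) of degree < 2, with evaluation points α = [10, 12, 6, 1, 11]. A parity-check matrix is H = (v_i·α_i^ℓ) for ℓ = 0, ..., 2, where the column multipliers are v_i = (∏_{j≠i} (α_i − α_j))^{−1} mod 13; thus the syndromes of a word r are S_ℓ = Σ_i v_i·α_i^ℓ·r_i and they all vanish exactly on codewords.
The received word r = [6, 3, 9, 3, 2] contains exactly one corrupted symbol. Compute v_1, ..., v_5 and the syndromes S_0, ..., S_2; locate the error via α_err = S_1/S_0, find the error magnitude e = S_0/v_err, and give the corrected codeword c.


S = (9, 4, 9), error at position 2, error magnitude e = 5, c = [6, 11, 9, 3, 2].

Step 1: column multipliers v_i = (∏_{j≠i}(α_i − α_j))^{−1} mod 13.
  i = 1 (α = 10): (10−12)(10−6)(10−1)(10−11) = (−2)·4·9·(−1) = 72 ≡ 7, so v_1 = 7^{−1} = 2 (mod 13).
  i = 2 (α = 12): (12−10)(12−6)(12−1)(12−11) = 2·6·11·1 = 132 ≡ 2, so v_2 = 2^{−1} = 7 (mod 13).
  i = 3 (α = 6): (6−10)(6−12)(6−1)(6−11) = (−4)·(−6)·5·(−5) = −600 ≡ 11, so v_3 = 11^{−1} = 6 (mod 13).
  i = 4 (α = 1): (1−10)(1−12)(1−6)(1−11) = (−9)·(−11)·(−5)·(−10) = 4950 ≡ 10, so v_4 = 10^{−1} = 4 (mod 13).
  i = 5 (α = 11): (11−10)(11−12)(11−6)(11−1) = 1·(−1)·5·10 = −50 ≡ 2, so v_5 = 2^{−1} = 7 (mod 13).
  v = [2, 7, 6, 4, 7].
Step 2: syndromes of r = [6, 3, 9, 3, 2] (all sums mod 13).
  S_0 = Σ v_i r_i = 2·6 + 7·3 + 6·9 + 4·3 + 7·2 = 113 ≡ 9.
  S_1 = Σ v_i α_i r_i = 2·10·6 + 7·12·3 + 6·6·9 + 4·1·3 + 7·11·2 = 862 ≡ 4.
  α_i^2 mod 13 = [9, 1, 10, 1, 4].
  S_2 = Σ v_i α_i^2 r_i = 2·9·6 + 7·1·3 + 6·10·9 + 4·1·3 + 7·4·2 = 737 ≡ 9.
  S = (9, 4, 9) ≠ 0, so r is not a codeword (an error is present).
Step 3: locate the error. For a single error e at position i, S_ℓ = v_i·e·α_i^ℓ, so α_err = S_1/S_0.
  S_0^{−1} = 9^{−1} = 3 (mod 13), so α_err = 4·3 = 12 ≡ 12 = α_2. Error position i = 2.
  Consistency check: S_2/S_1 = 9·10 = 90 ≡ 12 = α_err ✓ (single-error assumption holds).
Step 4: error magnitude e = S_0/v_2 = S_0·∏_{j≠2}(α_2 − α_j) = 9·2 = 18 ≡ 5 (mod 13).
Step 5: correct position 2: c_2 = r_2 − e = 3 − 5 ≡ 11 (mod 13). Hence c = [6, 11, 9, 3, 2].
  Check: interpolating c through the α_i gives m(x) = 7 + 9·x (degree < 2) with m(α_i) = c_i for every i, so c is indeed a codeword.


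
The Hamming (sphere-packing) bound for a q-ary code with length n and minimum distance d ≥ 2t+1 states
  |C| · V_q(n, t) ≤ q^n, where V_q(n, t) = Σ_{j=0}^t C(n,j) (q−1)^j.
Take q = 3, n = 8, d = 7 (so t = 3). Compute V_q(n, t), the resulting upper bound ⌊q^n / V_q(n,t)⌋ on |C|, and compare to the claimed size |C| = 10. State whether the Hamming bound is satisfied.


V_q(n, t) = 577, q^n = 6561, Hamming bound = 11, |C| = 10 ≤ bound (satisfied).

Step 1: Compute V_q(n, t) = Σ_{j=0}^3 C(n, j) (q−1)^j.
  j = 0: C(8,0)·(2)^0 = 1·1 = 1.
  j = 1: C(8,1)·(2)^1 = 8·2 = 16.
  j = 2: C(8,2)·(2)^2 = 28·4 = 112.
  j = 3: C(8,3)·(2)^3 = 56·8 = 448.
  V_q(n, t) = 1 + 16 + 112 + 448 = 577.
Step 2: q^n = 3^8 = 6561.
Step 3: Hamming bound ⌊q^n / V_q(n,t)⌋ = ⌊6561/577⌋ = 11.
Step 4: Compare |C| = 10 to 11: satisfied.
The claimed |C| lies below the Hamming bound.


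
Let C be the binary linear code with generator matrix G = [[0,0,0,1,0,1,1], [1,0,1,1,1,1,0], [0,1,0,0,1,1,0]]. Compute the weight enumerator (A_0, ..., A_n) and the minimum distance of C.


Weight distribution: A_0 = 1, A_3 = 2, A_4 = 3, A_5 = 2. Minimum distance d = 3.

Enumerate all 2^3 = 8 messages m ∈ F_2^3.
For each, compute codeword c = mG in F_2^7, then tally its weight.
  m = 000 → c = 0000000, weight = 0.
  m = 100 → c = 0001011, weight = 3.
  m = 010 → c = 1011110, weight = 5.
  m = 110 → c = 1010101, weight = 4.
  m = 001 → c = 0100110, weight = 3.
  m = 101 → c = 0101101, weight = 4.
  m = 011 → c = 1111000, weight = 4.
  m = 111 → c = 1110011, weight = 5.
Tally weights:
  weight 0: 1 codewords.
  weight 3: 2 codewords.
  weight 4: 3 codewords.
  weight 5: 2 codewords.
Minimum distance d = smallest w > 0 with A_w > 0 = 3.
Sanity: Σ A_w = 8 = 2^3 = 8 ✓.


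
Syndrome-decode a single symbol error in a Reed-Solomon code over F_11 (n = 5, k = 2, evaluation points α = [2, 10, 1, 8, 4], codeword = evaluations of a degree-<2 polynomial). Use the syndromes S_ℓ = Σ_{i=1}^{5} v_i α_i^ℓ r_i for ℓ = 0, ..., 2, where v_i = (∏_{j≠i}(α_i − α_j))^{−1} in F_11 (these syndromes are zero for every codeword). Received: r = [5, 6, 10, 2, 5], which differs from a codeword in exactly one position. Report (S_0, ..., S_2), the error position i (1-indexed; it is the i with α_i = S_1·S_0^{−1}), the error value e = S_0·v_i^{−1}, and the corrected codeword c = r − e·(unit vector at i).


S = (5, 10, 9), error at position 1, error magnitude e = 4, c = [1, 6, 10, 2, 5].

Step 1: column multipliers v_i = (∏_{j≠i}(α_i − α_j))^{−1} mod 11.
  i = 1 (α = 2): (2−10)(2−1)(2−8)(2−4) = (−8)·1·(−6)·(−2) = −96 ≡ 3, so v_1 = 3^{−1} = 4 (mod 11).
  i = 2 (α = 10): (10−2)(10−1)(10−8)(10−4) = 8·9·2·6 = 864 ≡ 6, so v_2 = 6^{−1} = 2 (mod 11).
  i = 3 (α = 1): (1−2)(1−10)(1−8)(1−4) = (−1)·(−9)·(−7)·(−3) = 189 ≡ 2, so v_3 = 2^{−1} = 6 (mod 11).
  i = 4 (α = 8): (8−2)(8−10)(8−1)(8−4) = 6·(−2)·7·4 = −336 ≡ 5, so v_4 = 5^{−1} = 9 (mod 11).
  i = 5 (α = 4): (4−2)(4−10)(4−1)(4−8) = 2·(−6)·3·(−4) = 144 ≡ 1, so v_5 = 1^{−1} = 1 (mod 11).
  v = [4, 2, 6, 9, 1].
Step 2: syndromes of r = [5, 6, 10, 2, 5] (all sums mod 11).
  S_0 = Σ v_i r_i = 4·5 + 2·6 + 6·10 + 9·2 + 1·5 = 115 ≡ 5.
  S_1 = Σ v_i α_i r_i = 4·2·5 + 2·10·6 + 6·1·10 + 9·8·2 + 1·4·5 = 384 ≡ 10.
  α_i^2 mod 11 = [4, 1, 1, 9, 5].
  S_2 = Σ v_i α_i^2 r_i = 4·4·5 + 2·1·6 + 6·1·10 + 9·9·2 + 1·5·5 = 339 ≡ 9.
  S = (5, 10, 9) ≠ 0, so r is not a codeword (an error is present).
Step 3: locate the error. For a single error e at position i, S_ℓ = v_i·e·α_i^ℓ, so α_err = S_1/S_0.
  S_0^{−1} = 5^{−1} = 9 (mod 11), so α_err = 10·9 = 90 ≡ 2 = α_1. Error position i = 1.
  Consistency check: S_2/S_1 = 9·10 = 90 ≡ 2 = α_err ✓ (single-error assumption holds).
Step 4: error magnitude e = S_0/v_1 = S_0·∏_{j≠1}(α_1 − α_j) = 5·3 = 15 ≡ 4 (mod 11).
Step 5: correct position 1: c_1 = r_1 − e = 5 − 4 ≡ 1 (mod 11). Hence c = [1, 6, 10, 2, 5].
  Check: interpolating c through the α_i gives m(x) = 8 + 2·x (degree < 2) with m(α_i) = c_i for every i, so c is indeed a codeword.


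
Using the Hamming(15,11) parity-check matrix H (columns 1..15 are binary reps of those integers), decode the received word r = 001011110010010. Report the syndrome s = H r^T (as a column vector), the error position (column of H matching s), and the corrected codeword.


s = (1, 0, 1, 0)^T, error position = 10, corrected codeword c = 001011110110010

Compute s = H r^T mod 2 one row at a time:
  s_1 = 1 + 0 + 0 + 1 + 0 + 0 + 1 + 0 = 3 ≡ 1 (mod 2).
  s_2 = 0 + 1 + 1 + 1 + 0 + 0 + 1 + 0 = 4 ≡ 0 (mod 2).
  s_3 = 0 + 1 + 1 + 1 + 0 + 1 + 1 + 0 = 5 ≡ 1 (mod 2).
  s_4 = 0 + 1 + 1 + 1 + 0 + 1 + 0 + 0 = 4 ≡ 0 (mod 2).
s = (1, 0, 1, 0)^T — this equals column 10 of H (binary 1010), so error is at position 10.
Correct: flip bit 10 of r = 001011110010010 to get c = 001011110110010.


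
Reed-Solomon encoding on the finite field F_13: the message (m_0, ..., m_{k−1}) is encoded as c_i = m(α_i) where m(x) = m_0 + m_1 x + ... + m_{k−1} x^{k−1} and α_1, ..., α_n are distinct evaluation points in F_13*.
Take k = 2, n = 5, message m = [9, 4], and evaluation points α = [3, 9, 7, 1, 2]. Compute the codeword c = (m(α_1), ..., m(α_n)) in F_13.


c = [8, 6, 11, 0, 4]

Message polynomial: m(x) = 9 + 4·x (mod 13).
For each evaluation point α_i, compute m(α_i) mod 13:
  α_1 = 3: Horner steps 4 → 8, so m(3) = 8.
  α_2 = 9: Horner steps 4 → 6, so m(9) = 6.
  α_3 = 7: Horner steps 4 → 11, so m(7) = 11.
  α_4 = 1: Horner steps 4 → 0, so m(1) = 0.
  α_5 = 2: Horner steps 4 → 4, so m(2) = 4.
Codeword c = [8, 6, 11, 0, 4] ∈ F_13^5.


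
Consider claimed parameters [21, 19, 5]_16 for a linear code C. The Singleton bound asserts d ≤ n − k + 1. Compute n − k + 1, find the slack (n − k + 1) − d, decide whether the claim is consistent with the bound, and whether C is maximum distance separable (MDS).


Singleton RHS = n − k + 1 = 3, slack = -2, bound violated (no such code; not MDS).

Singleton bound: d ≤ n − k + 1.
Here n = 21, k = 19, so n − k + 1 = 3.
Given d = 5, check d ≤ 3: NO.
Slack = (n − k + 1) − d = -2.
The slack is negative: d = 5 exceeds n − k + 1 = 3 by 2, so the Singleton bound is violated and no linear [21, 19, 5]_16 code can exist. In particular it is not MDS (MDS requires d = n − k + 1 exactly).
Description: the claimed parameters are [21, 19, 5]_16; such a code would be impossible (violates the Singleton bound).


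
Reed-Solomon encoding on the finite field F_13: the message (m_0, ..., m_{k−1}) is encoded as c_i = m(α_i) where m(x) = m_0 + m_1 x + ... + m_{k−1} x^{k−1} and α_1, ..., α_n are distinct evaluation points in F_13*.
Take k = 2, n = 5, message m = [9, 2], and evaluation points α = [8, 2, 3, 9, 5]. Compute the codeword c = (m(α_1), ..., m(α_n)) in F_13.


c = [12, 0, 2, 1, 6]

Message polynomial: m(x) = 9 + 2·x (mod 13).
For each evaluation point α_i, compute m(α_i) mod 13:
  α_1 = 8: Horner steps 2 → 12, so m(8) = 12.
  α_2 = 2: Horner steps 2 → 0, so m(2) = 0.
  α_3 = 3: Horner steps 2 → 2, so m(3) = 2.
  α_4 = 9: Horner steps 2 → 1, so m(9) = 1.
  α_5 = 5: Horner steps 2 → 6, so m(5) = 6.
Codeword c = [12, 0, 2, 1, 6] ∈ F_13^5.
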